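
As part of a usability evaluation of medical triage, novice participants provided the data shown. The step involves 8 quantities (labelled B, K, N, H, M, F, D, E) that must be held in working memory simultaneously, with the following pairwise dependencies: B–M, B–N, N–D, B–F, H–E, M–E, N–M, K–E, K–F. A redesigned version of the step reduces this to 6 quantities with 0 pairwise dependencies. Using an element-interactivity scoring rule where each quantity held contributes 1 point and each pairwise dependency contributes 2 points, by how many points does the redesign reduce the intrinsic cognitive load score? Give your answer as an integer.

Original: 8 × 1 + 9 × 2 = 8 + 18 = 26.
Redesigned: 6 × 1 + 0 × 2 = 6 + 0 = 6.
Reduction = 26 − 6 = 20.

20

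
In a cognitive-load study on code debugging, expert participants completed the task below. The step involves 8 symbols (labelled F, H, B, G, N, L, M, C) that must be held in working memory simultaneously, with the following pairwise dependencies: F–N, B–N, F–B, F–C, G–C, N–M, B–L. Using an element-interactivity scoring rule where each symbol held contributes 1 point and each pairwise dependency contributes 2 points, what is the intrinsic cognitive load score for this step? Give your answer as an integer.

Count of symbols held simultaneously: 8.
Count of pairwise dependencies listed: 7.
Element contribution: 8 × 1 = 8.
Interaction contribution: 7 × 2 = 14.
Intrinsic load = 8 + 14 = 22.

22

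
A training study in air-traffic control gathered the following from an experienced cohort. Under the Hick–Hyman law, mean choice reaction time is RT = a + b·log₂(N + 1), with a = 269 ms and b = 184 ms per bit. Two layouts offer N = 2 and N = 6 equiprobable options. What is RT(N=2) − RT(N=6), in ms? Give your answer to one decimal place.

RT(2) = 269 + 184·log₂(3) = 269 + 184·1.5850 = 560.6400 ms.
RT(6) = 269 + 184·log₂(7) = 269 + 184·2.8074 = 785.5616 ms.
Difference = 560.6400 − 785.5616 = -224.9216 ≈ -224.9 ms.

-224.9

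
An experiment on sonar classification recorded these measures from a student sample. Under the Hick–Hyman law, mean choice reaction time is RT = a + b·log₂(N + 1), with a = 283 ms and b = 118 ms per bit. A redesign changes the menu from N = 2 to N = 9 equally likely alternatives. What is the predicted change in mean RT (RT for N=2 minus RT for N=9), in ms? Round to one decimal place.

RT(2) = 283 + 118·log₂(3) = 283 + 118·1.5850 = 470.0300 ms.
RT(9) = 283 + 118·log₂(10) = 283 + 118·3.3219 = 674.9842 ms.
Difference = 470.0300 − 674.9842 = -204.9542 ≈ -205.0 ms.

-205.0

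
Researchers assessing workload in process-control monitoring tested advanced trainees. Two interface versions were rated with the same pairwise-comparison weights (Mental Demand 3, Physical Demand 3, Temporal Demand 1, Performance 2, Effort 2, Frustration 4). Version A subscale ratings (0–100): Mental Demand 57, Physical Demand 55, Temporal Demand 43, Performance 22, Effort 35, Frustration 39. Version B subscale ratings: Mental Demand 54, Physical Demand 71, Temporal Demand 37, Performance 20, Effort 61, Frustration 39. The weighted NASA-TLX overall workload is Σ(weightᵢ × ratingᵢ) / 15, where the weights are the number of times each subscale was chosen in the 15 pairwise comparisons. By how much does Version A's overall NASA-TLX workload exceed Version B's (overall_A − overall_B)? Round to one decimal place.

Version A weighted sum = 3·57 + 3·55 + 1·43 + 2·22 + 2·35 + 4·39 = 171 + 165 + 43 + 44 + 70 + 156 = 649; overall_A = 649/15 = 43.2667.
Version B weighted sum = 3·54 + 3·71 + 1·37 + 2·20 + 2·61 + 4·39 = 162 + 213 + 37 + 40 + 122 + 156 = 730; overall_B = 730/15 = 48.6667.
Difference = 43.2667 − 48.6667 = -5.4000 ≈ -5.4.

-5.4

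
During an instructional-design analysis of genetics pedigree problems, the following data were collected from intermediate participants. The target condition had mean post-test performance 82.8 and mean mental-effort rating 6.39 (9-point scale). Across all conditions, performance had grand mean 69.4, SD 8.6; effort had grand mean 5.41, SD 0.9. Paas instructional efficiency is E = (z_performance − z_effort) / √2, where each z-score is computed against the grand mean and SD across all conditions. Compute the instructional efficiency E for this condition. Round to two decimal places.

z_performance = (82.8 − 69.4) / 8.6 = 13.4000 / 8.6 = 1.5581.
z_effort = (6.39 − 5.41) / 0.9 = 0.9800 / 0.9 = 1.0889.
z_P − z_E = 1.5581 − 1.0889 = 0.4692.
E = 0.4692 / √2 = 0.4692 / 1.41421 = 0.3318 ≈ 0.33.

0.33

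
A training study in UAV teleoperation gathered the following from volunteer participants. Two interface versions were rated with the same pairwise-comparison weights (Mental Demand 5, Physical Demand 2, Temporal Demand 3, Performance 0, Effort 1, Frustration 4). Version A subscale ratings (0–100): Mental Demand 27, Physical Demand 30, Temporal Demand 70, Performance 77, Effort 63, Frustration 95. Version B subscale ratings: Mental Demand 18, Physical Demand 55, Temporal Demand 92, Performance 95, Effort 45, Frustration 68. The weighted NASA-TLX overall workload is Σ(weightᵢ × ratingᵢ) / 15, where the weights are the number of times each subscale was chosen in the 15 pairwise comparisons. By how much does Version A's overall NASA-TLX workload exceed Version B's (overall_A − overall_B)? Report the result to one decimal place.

3.7

Version A weighted sum = 5·27 + 2·30 + 3·70 + 0·77 + 1·63 + 4·95 = 135 + 60 + 210 + 0 + 63 + 380 = 848; overall_A = 848/15 = 56.5333.
Version B weighted sum = 5·18 + 2·55 + 3·92 + 0·95 + 1·45 + 4·68 = 90 + 110 + 276 + 0 + 45 + 272 = 793; overall_B = 793/15 = 52.8667.
Difference = 56.5333 − 52.8667 = 3.6666 ≈ 3.7.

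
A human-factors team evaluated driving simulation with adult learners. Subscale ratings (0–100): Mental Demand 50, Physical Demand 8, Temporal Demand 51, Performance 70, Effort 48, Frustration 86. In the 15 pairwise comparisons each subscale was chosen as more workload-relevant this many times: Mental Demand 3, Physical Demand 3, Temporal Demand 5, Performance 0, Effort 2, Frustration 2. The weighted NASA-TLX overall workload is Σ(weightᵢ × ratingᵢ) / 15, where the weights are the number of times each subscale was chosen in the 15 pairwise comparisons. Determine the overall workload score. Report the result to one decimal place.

The tallies are the weights (they sum to 15).
Weighted sum = 3·50 + 3·8 + 5·51 + 0·70 + 2·48 + 2·86
            = 150 + 24 + 255 + 0 + 96 + 172 = 697.
Overall workload = 697 / 15 = 46.4667 ≈ 46.5.

46.5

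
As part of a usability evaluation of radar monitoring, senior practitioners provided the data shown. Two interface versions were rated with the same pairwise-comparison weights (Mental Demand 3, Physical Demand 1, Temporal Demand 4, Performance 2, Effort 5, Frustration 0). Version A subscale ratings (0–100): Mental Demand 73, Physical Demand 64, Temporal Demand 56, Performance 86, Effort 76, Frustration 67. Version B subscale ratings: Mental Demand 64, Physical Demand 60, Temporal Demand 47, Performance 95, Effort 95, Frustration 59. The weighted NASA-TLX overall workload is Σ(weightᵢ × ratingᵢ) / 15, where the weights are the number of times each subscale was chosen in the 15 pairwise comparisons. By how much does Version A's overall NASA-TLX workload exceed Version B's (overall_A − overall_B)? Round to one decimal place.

Version A weighted sum = 3·73 + 1·64 + 4·56 + 2·86 + 5·76 + 0·67 = 219 + 64 + 224 + 172 + 380 + 0 = 1059; overall_A = 1059/15 = 70.6000.
Version B weighted sum = 3·64 + 1·60 + 4·47 + 2·95 + 5·95 + 0·59 = 192 + 60 + 188 + 190 + 475 + 0 = 1105; overall_B = 1105/15 = 73.6667.
Difference = 70.6000 − 73.6667 = -3.0667 ≈ -3.1.

-3.1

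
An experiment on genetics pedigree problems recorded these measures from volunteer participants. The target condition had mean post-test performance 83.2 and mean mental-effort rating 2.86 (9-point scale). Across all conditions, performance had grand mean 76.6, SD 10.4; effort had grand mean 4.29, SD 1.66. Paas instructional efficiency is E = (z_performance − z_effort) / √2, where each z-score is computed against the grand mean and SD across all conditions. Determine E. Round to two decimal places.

z_performance = (83.2 − 76.6) / 10.4 = 6.6000 / 10.4 = 0.6346.
z_effort = (2.86 − 4.29) / 1.66 = -1.4300 / 1.66 = -0.8614.
z_P − z_E = 0.6346 − (-0.8614) = 1.4960.
E = 1.4960 / √2 = 1.4960 / 1.41421 = 1.0578 ≈ 1.06.

1.06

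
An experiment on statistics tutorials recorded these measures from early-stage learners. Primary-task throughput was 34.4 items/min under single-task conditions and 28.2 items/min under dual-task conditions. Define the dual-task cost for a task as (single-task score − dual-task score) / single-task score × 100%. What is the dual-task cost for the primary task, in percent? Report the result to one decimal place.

18.0

Cost = (34.4 − 28.2) / 34.4 × 100%
     = 6.2000 / 34.4 × 100% = 18.0233%.
≈ 18.0%.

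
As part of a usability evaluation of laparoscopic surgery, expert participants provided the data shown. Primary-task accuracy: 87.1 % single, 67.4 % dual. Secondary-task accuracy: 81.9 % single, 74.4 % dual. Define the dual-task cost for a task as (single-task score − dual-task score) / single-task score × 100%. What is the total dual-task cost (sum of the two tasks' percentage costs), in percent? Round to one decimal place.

Primary cost = (87.1 − 67.4) / 87.1 × 100% = 22.6177%.
Secondary cost = (81.9 − 74.4) / 81.9 × 100% = 9.1575%.
Total = 22.6177% + 9.1575% = 31.7752% ≈ 31.8%.

31.8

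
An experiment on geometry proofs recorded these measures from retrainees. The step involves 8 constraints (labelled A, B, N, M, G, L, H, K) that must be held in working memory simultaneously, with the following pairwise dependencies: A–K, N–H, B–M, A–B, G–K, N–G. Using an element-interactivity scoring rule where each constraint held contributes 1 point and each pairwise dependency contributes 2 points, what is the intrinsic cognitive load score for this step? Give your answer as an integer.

Count of constraints held simultaneously: 8.
Count of pairwise dependencies listed: 6.
Element contribution: 8 × 1 = 8.
Interaction contribution: 6 × 2 = 12.
Intrinsic load = 8 + 12 = 20.

20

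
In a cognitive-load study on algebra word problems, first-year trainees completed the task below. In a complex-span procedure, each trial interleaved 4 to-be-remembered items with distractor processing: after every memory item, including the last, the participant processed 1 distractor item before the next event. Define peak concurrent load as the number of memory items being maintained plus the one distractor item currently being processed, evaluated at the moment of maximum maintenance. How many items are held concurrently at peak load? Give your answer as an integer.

5

Maintenance is greatest during the distractor(s) after memory item 4: all 4 memory items are being held.
One distractor item is concurrently being processed.
Peak concurrent load = 4 + 1 = 5 items.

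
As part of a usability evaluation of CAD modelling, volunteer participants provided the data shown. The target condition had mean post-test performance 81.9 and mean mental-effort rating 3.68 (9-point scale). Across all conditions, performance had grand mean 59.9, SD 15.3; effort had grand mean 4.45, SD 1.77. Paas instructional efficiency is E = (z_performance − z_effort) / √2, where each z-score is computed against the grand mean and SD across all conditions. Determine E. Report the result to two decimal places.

1.32

z_performance = (81.9 − 59.9) / 15.3 = 22.0000 / 15.3 = 1.4379.
z_effort = (3.68 − 4.45) / 1.77 = -0.7700 / 1.77 = -0.4350.
z_P − z_E = 1.4379 − (-0.4350) = 1.8729.
E = 1.8729 / √2 = 1.8729 / 1.41421 = 1.3243 ≈ 1.32.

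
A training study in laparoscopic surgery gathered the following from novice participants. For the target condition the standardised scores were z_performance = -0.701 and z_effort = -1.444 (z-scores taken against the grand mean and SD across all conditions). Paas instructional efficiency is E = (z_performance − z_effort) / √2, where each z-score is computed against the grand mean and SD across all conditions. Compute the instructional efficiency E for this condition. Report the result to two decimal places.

z_P − z_E = -0.701 − (-1.444) = 0.7430.
E = 0.7430 / √2 = 0.7430 / 1.41421 = 0.5254 ≈ 0.53.

0.53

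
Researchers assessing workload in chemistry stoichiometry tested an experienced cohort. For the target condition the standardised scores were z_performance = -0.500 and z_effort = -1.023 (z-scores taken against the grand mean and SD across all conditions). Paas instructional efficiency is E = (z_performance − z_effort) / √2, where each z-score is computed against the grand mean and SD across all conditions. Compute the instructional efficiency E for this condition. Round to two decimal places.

0.37

z_P − z_E = -0.500 − (-1.023) = 0.5230.
E = 0.5230 / √2 = 0.5230 / 1.41421 = 0.3698 ≈ 0.37.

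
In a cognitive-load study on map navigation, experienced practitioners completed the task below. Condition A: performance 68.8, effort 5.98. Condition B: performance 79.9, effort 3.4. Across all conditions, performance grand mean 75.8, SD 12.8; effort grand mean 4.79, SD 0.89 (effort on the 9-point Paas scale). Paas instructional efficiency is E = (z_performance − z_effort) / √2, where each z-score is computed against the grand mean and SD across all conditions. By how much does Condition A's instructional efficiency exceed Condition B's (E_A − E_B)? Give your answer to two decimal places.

Condition A: z_P = (68.8 − 75.8)/12.8 = -0.5469; z_E = (5.98 − 4.79)/0.89 = 1.3371; E_A = (-0.5469 − 1.3371)/√2 = -1.3322.
Condition B: z_P = (79.9 − 75.8)/12.8 = 0.3203; z_E = (3.4 − 4.79)/0.89 = -1.5618; E_B = (0.3203 − (-1.5618))/√2 = 1.3308.
E_A − E_B = -1.3322 − 1.3308 = -2.6630 ≈ -2.66.

-2.66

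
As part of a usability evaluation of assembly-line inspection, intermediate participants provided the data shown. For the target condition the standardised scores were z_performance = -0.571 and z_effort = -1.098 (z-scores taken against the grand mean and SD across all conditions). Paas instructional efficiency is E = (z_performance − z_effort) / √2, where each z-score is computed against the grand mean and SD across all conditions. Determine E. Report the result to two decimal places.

z_P − z_E = -0.571 − (-1.098) = 0.5270.
E = 0.5270 / √2 = 0.5270 / 1.41421 = 0.3726 ≈ 0.37.

0.37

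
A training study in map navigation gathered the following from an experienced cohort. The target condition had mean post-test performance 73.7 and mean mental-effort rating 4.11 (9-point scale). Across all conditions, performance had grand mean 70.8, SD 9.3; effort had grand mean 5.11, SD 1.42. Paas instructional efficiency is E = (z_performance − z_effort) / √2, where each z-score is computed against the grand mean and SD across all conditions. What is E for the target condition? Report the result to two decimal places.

0.72

z_performance = (73.7 − 70.8) / 9.3 = 2.9000 / 9.3 = 0.3118.
z_effort = (4.11 − 5.11) / 1.42 = -1.0000 / 1.42 = -0.7042.
z_P − z_E = 0.3118 − (-0.7042) = 1.0160.
E = 1.0160 / √2 = 1.0160 / 1.41421 = 0.7184 ≈ 0.72.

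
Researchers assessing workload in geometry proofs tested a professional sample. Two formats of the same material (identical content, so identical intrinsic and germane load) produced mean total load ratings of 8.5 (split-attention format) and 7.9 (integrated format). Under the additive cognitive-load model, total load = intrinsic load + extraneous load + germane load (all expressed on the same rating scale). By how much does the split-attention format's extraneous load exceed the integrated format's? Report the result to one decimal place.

Intrinsic and germane load are equal across formats, so the difference in total load equals the difference in extraneous load.
Extraneous-load difference = 8.5 − 7.9 = 0.6.

0.6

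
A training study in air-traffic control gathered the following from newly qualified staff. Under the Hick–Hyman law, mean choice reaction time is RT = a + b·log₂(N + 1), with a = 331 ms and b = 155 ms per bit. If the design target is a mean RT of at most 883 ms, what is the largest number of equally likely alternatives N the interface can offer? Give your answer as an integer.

10

Set 331 + 155·log₂(N + 1) ≤ 883.
log₂(N + 1) ≤ (883 − 331) / 155 = 3.5613.
N + 1 ≤ 2^3.5613 = 11.8048.
N ≤ 10.8048, so the largest integer N is 10.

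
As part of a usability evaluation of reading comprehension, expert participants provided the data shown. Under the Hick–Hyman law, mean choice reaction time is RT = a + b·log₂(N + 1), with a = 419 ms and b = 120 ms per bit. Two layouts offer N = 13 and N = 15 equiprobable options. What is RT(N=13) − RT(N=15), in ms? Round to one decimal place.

RT(13) = 419 + 120·log₂(14) = 419 + 120·3.8074 = 875.8880 ms.
RT(15) = 419 + 120·log₂(16) = 419 + 120·4.0000 = 899.0000 ms.
Difference = 875.8880 − 899.0000 = -23.1120 ≈ -23.1 ms.

-23.1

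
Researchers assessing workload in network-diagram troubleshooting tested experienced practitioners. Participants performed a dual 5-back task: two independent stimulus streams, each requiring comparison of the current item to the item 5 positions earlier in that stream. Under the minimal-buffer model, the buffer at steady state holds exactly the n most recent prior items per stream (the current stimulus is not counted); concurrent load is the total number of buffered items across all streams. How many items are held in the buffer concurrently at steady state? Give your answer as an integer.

10

Each stream's buffer holds its 5 most recent prior items.
Two independent streams: 2 × 5 = 10 buffered items at steady state.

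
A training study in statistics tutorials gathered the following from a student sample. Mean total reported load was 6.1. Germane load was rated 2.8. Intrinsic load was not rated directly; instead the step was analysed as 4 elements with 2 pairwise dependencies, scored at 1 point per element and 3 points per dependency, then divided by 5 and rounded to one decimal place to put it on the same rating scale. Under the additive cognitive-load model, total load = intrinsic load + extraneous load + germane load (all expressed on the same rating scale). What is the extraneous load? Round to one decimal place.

1.3

Intrinsic (element-interactivity): (4 × 1 + 2 × 3) / 5 = 10 / 5 = 2.0000 → 2.0.
extraneous load = total − intrinsic − germane
             = 6.1 − 2.0 − 2.8 = 1.3.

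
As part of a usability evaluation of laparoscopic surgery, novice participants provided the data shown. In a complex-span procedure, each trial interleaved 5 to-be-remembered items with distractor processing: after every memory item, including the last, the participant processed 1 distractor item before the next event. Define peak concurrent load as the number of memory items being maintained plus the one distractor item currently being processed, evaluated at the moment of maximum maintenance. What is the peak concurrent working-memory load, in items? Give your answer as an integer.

Maintenance is greatest during the distractor(s) after memory item 5: all 5 memory items are being held.
One distractor item is concurrently being processed.
Peak concurrent load = 5 + 1 = 6 items.

6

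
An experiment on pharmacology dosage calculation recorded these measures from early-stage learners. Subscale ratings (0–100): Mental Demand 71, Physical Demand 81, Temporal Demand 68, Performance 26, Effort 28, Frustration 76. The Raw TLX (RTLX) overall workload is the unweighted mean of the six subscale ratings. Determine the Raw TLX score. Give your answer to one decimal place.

58.3

Sum of ratings = 71 + 81 + 68 + 26 + 28 + 76 = 350.
RTLX = 350 / 6 = 58.3333 ≈ 58.3.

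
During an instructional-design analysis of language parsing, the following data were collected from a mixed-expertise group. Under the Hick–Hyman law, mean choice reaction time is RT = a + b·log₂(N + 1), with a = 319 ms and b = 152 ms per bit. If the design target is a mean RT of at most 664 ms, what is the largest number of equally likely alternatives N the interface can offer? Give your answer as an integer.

Set 319 + 152·log₂(N + 1) ≤ 664.
log₂(N + 1) ≤ (664 − 319) / 152 = 2.2697.
N + 1 ≤ 2^2.2697 = 4.8222.
N ≤ 3.8222, so the largest integer N is 3.

3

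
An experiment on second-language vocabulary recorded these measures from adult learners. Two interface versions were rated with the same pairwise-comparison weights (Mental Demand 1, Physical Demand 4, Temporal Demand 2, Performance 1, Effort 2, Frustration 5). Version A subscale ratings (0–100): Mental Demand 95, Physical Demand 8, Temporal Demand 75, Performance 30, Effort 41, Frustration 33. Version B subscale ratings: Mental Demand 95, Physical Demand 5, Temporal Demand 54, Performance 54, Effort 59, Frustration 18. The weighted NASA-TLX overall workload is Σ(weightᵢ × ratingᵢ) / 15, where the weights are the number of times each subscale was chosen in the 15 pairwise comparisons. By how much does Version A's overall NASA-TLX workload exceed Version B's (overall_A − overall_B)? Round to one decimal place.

4.6

Version A weighted sum = 1·95 + 4·8 + 2·75 + 1·30 + 2·41 + 5·33 = 95 + 32 + 150 + 30 + 82 + 165 = 554; overall_A = 554/15 = 36.9333.
Version B weighted sum = 1·95 + 4·5 + 2·54 + 1·54 + 2·59 + 5·18 = 95 + 20 + 108 + 54 + 118 + 90 = 485; overall_B = 485/15 = 32.3333.
Difference = 36.9333 − 32.3333 = 4.6000 ≈ 4.6.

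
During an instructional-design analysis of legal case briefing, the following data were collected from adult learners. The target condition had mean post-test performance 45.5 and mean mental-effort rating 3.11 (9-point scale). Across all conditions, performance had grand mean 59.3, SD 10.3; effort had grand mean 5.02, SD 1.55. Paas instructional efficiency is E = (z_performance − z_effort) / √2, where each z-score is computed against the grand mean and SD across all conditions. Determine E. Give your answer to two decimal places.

z_performance = (45.5 − 59.3) / 10.3 = -13.8000 / 10.3 = -1.3398.
z_effort = (3.11 − 5.02) / 1.55 = -1.9100 / 1.55 = -1.2323.
z_P − z_E = -1.3398 − (-1.2323) = -0.1075.
E = -0.1075 / √2 = -0.1075 / 1.41421 = -0.0760 ≈ -0.08.

-0.08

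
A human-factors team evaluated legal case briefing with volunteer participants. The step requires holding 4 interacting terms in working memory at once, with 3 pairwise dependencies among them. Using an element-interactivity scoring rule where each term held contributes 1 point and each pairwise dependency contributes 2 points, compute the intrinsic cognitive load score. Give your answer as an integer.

Element contribution: 4 × 1 = 4.
Interaction contribution: 3 × 2 = 6.
Intrinsic load = 4 + 6 = 10.

10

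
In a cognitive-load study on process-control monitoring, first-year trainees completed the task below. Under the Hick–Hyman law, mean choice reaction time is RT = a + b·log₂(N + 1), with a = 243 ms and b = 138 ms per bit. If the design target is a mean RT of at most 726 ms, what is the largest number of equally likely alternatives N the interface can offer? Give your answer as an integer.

10

Set 243 + 138·log₂(N + 1) ≤ 726.
log₂(N + 1) ≤ (726 − 243) / 138 = 3.5000.
N + 1 ≤ 2^3.5000 = 11.3137.
N ≤ 10.3137, so the largest integer N is 10.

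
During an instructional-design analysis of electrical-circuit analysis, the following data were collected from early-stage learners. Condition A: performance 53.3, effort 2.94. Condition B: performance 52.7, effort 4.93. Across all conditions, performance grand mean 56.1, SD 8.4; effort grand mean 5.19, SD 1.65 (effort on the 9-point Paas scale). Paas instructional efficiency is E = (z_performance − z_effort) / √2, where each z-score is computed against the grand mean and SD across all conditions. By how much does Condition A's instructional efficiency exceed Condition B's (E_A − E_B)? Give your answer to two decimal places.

Condition A: z_P = (53.3 − 56.1)/8.4 = -0.3333; z_E = (2.94 − 5.19)/1.65 = -1.3636; E_A = (-0.3333 − (-1.3636))/√2 = 0.7285.
Condition B: z_P = (52.7 − 56.1)/8.4 = -0.4048; z_E = (4.93 − 5.19)/1.65 = -0.1576; E_B = (-0.4048 − (-0.1576))/√2 = -0.1748.
E_A − E_B = 0.7285 − (-0.1748) = 0.9033 ≈ 0.90.

0.90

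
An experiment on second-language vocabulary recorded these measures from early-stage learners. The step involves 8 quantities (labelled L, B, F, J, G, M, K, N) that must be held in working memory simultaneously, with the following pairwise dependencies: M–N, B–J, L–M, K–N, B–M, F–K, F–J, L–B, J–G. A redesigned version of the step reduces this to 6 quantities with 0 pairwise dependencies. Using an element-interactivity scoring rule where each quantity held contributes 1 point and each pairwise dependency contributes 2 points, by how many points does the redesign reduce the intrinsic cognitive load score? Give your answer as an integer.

Original: 8 × 1 + 9 × 2 = 8 + 18 = 26.
Redesigned: 6 × 1 + 0 × 2 = 6 + 0 = 6.
Reduction = 26 − 6 = 20.

20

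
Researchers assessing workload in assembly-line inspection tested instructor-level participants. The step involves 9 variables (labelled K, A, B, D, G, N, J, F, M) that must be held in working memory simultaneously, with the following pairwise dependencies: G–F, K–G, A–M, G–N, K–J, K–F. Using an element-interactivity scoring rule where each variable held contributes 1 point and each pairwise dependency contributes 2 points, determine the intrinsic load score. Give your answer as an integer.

Count of variables held simultaneously: 9.
Count of pairwise dependencies listed: 6.
Element contribution: 9 × 1 = 9.
Interaction contribution: 6 × 2 = 12.
Intrinsic load = 9 + 12 = 21.

21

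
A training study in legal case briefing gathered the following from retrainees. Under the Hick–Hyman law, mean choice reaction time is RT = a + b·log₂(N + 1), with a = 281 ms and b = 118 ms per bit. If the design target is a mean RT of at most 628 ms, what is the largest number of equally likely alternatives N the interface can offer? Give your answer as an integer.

Set 281 + 118·log₂(N + 1) ≤ 628.
log₂(N + 1) ≤ (628 − 281) / 118 = 2.9407.
N + 1 ≤ 2^2.9407 = 7.6778.
N ≤ 6.6778, so the largest integer N is 6.

6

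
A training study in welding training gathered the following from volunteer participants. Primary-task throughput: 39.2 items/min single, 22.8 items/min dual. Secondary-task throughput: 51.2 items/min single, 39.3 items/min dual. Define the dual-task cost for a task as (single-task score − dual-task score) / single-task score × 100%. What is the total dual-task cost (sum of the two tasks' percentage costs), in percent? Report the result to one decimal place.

Primary cost = (39.2 − 22.8) / 39.2 × 100% = 41.8367%.
Secondary cost = (51.2 − 39.3) / 51.2 × 100% = 23.2422%.
Total = 41.8367% + 23.2422% = 65.0789% ≈ 65.1%.

65.1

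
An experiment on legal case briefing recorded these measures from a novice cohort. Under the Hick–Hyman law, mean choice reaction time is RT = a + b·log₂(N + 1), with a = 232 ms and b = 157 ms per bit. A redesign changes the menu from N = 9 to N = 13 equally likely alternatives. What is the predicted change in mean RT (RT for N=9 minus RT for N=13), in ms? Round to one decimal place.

-76.2

RT(9) = 232 + 157·log₂(10) = 232 + 157·3.3219 = 753.5383 ms.
RT(13) = 232 + 157·log₂(14) = 232 + 157·3.8074 = 829.7618 ms.
Difference = 753.5383 − 829.7618 = -76.2235 ≈ -76.2 ms.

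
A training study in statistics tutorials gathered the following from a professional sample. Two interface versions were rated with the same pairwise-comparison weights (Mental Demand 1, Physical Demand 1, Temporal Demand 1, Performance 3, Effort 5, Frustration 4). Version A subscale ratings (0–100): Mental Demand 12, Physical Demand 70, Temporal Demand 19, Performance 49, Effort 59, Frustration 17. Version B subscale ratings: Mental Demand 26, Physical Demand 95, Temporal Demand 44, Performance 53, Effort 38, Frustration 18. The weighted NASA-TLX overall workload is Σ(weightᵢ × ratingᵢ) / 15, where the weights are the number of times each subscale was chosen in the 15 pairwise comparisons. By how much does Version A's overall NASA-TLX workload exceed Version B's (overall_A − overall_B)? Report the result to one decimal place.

Version A weighted sum = 1·12 + 1·70 + 1·19 + 3·49 + 5·59 + 4·17 = 12 + 70 + 19 + 147 + 295 + 68 = 611; overall_A = 611/15 = 40.7333.
Version B weighted sum = 1·26 + 1·95 + 1·44 + 3·53 + 5·38 + 4·18 = 26 + 95 + 44 + 159 + 190 + 72 = 586; overall_B = 586/15 = 39.0667.
Difference = 40.7333 − 39.0667 = 1.6666 ≈ 1.7.

1.7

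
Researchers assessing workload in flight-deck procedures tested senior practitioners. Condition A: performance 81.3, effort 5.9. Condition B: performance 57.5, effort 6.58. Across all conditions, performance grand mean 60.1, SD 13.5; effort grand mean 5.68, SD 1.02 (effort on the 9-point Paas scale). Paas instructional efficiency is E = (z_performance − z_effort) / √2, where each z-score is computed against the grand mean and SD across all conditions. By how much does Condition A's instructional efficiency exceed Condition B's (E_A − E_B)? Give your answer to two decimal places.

Condition A: z_P = (81.3 − 60.1)/13.5 = 1.5704; z_E = (5.9 − 5.68)/1.02 = 0.2157; E_A = (1.5704 − 0.2157)/√2 = 0.9579.
Condition B: z_P = (57.5 − 60.1)/13.5 = -0.1926; z_E = (6.58 − 5.68)/1.02 = 0.8824; E_B = (-0.1926 − 0.8824)/√2 = -0.7601.
E_A − E_B = 0.9579 − (-0.7601) = 1.7180 ≈ 1.72.

1.72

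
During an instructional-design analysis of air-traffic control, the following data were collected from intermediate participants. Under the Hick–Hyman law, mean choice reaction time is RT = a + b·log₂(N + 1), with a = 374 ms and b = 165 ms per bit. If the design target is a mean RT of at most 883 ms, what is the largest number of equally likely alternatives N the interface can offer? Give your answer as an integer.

7

Set 374 + 165·log₂(N + 1) ≤ 883.
log₂(N + 1) ≤ (883 − 374) / 165 = 3.0848.
N + 1 ≤ 2^3.0848 = 8.4843.
N ≤ 7.4843, so the largest integer N is 7.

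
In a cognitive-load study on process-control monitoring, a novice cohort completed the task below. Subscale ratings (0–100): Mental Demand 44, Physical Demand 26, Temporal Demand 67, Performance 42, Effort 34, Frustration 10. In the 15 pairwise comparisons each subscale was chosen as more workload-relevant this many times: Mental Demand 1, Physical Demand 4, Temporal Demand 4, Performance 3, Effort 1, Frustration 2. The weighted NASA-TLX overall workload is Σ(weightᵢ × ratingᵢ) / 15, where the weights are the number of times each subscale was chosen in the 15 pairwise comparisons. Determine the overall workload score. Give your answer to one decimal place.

39.7

The tallies are the weights (they sum to 15).
Weighted sum = 1·44 + 4·26 + 4·67 + 3·42 + 1·34 + 2·10
            = 44 + 104 + 268 + 126 + 34 + 20 = 596.
Overall workload = 596 / 15 = 39.7333 ≈ 39.7.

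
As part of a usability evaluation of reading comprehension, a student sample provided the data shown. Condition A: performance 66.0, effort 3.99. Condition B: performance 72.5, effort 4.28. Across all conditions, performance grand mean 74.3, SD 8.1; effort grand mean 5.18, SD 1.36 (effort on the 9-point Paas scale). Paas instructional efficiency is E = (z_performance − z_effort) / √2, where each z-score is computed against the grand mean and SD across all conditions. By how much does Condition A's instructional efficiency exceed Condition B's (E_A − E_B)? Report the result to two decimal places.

-0.42

Condition A: z_P = (66.0 − 74.3)/8.1 = -1.0247; z_E = (3.99 − 5.18)/1.36 = -0.8750; E_A = (-1.0247 − (-0.8750))/√2 = -0.1059.
Condition B: z_P = (72.5 − 74.3)/8.1 = -0.2222; z_E = (4.28 − 5.18)/1.36 = -0.6618; E_B = (-0.2222 − (-0.6618))/√2 = 0.3108.
E_A − E_B = -0.1059 − 0.3108 = -0.4167 ≈ -0.42.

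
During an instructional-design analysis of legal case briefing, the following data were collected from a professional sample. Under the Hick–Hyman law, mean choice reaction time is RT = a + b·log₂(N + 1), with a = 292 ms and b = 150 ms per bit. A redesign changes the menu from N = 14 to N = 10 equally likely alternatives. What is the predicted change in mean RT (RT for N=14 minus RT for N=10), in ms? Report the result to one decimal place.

67.1

RT(14) = 292 + 150·log₂(15) = 292 + 150·3.9069 = 878.0350 ms.
RT(10) = 292 + 150·log₂(11) = 292 + 150·3.4594 = 810.9100 ms.
Difference = 878.0350 − 810.9100 = 67.1250 ≈ 67.1 ms.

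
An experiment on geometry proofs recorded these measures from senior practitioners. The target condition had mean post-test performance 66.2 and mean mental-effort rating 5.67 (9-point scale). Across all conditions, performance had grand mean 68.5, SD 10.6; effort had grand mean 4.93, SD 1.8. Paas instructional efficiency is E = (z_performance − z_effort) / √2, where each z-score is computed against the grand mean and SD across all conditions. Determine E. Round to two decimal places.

-0.44

z_performance = (66.2 − 68.5) / 10.6 = -2.3000 / 10.6 = -0.2170.
z_effort = (5.67 − 4.93) / 1.8 = 0.7400 / 1.8 = 0.4111.
z_P − z_E = -0.2170 − 0.4111 = -0.6281.
E = -0.6281 / √2 = -0.6281 / 1.41421 = -0.4441 ≈ -0.44.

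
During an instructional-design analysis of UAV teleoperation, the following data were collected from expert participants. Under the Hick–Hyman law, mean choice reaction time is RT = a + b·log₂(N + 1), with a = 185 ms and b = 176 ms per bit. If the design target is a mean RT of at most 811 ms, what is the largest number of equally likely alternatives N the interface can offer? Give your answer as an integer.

Set 185 + 176·log₂(N + 1) ≤ 811.
log₂(N + 1) ≤ (811 − 185) / 176 = 3.5568.
N + 1 ≤ 2^3.5568 = 11.7680.
N ≤ 10.7680, so the largest integer N is 10.

10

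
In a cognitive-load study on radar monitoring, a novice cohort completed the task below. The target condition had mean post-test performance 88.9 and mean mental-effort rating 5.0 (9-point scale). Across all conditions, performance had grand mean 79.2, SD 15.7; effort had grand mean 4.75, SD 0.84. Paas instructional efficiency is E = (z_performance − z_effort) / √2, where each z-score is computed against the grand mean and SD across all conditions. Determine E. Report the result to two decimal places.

z_performance = (88.9 − 79.2) / 15.7 = 9.7000 / 15.7 = 0.6178.
z_effort = (5.0 − 4.75) / 0.84 = 0.2500 / 0.84 = 0.2976.
z_P − z_E = 0.6178 − 0.2976 = 0.3202.
E = 0.3202 / √2 = 0.3202 / 1.41421 = 0.2264 ≈ 0.23.

0.23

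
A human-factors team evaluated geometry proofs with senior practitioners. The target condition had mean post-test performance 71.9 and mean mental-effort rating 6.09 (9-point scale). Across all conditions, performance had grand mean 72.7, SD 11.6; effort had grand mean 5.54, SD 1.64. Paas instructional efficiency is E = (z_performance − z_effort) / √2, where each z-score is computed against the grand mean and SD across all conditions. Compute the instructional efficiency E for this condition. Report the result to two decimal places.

-0.29

z_performance = (71.9 − 72.7) / 11.6 = -0.8000 / 11.6 = -0.0690.
z_effort = (6.09 − 5.54) / 1.64 = 0.5500 / 1.64 = 0.3354.
z_P − z_E = -0.0690 − 0.3354 = -0.4044.
E = -0.4044 / √2 = -0.4044 / 1.41421 = -0.2860 ≈ -0.29.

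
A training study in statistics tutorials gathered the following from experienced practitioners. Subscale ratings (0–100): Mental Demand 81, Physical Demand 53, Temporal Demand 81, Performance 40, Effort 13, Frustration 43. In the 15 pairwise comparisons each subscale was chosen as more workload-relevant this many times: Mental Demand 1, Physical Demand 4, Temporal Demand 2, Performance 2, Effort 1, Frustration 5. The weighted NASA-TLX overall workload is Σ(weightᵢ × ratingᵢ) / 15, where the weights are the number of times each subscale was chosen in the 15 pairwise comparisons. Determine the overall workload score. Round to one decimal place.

The tallies are the weights (they sum to 15).
Weighted sum = 1·81 + 4·53 + 2·81 + 2·40 + 1·13 + 5·43
            = 81 + 212 + 162 + 80 + 13 + 215 = 763.
Overall workload = 763 / 15 = 50.8667 ≈ 50.9.

50.9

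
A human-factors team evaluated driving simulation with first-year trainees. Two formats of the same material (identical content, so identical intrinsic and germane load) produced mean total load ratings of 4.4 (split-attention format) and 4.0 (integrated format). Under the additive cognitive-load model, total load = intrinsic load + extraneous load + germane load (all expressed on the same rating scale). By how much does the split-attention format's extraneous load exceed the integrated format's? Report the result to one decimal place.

Intrinsic and germane load are equal across formats, so the difference in total load equals the difference in extraneous load.
Extraneous-load difference = 4.4 − 4.0 = 0.4.

0.4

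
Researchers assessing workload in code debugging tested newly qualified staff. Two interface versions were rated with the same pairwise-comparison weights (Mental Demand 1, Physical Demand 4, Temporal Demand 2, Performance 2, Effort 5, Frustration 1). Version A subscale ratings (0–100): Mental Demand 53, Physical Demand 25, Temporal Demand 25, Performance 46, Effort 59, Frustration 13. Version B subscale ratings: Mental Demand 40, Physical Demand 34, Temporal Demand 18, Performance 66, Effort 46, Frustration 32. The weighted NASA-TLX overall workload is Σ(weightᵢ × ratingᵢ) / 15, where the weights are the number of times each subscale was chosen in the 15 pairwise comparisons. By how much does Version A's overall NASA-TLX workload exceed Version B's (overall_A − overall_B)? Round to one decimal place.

Version A weighted sum = 1·53 + 4·25 + 2·25 + 2·46 + 5·59 + 1·13 = 53 + 100 + 50 + 92 + 295 + 13 = 603; overall_A = 603/15 = 40.2000.
Version B weighted sum = 1·40 + 4·34 + 2·18 + 2·66 + 5·46 + 1·32 = 40 + 136 + 36 + 132 + 230 + 32 = 606; overall_B = 606/15 = 40.4000.
Difference = 40.2000 − 40.4000 = -0.2000 ≈ -0.2.

-0.2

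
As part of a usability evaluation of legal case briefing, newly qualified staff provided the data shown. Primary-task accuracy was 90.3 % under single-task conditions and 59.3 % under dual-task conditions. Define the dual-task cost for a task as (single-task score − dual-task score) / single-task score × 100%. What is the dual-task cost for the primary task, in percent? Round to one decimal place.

34.3

Cost = (90.3 − 59.3) / 90.3 × 100%
     = 31.0000 / 90.3 × 100% = 34.3300%.
≈ 34.3%.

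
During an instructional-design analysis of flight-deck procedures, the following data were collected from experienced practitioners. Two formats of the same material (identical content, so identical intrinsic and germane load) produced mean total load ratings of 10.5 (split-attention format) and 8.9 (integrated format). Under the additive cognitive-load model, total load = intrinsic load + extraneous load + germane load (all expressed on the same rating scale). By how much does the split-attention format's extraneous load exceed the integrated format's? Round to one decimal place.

1.6

Intrinsic and germane load are equal across formats, so the difference in total load equals the difference in extraneous load.
Extraneous-load difference = 10.5 − 8.9 = 1.6.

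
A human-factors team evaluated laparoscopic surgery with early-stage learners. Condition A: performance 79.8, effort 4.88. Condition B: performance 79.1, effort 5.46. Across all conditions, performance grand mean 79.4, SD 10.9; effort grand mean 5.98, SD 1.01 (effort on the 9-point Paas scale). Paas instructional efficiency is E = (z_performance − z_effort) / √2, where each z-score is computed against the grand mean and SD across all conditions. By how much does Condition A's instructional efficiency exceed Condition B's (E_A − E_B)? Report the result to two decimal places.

0.45

Condition A: z_P = (79.8 − 79.4)/10.9 = 0.0367; z_E = (4.88 − 5.98)/1.01 = -1.0891; E_A = (0.0367 − (-1.0891))/√2 = 0.7961.
Condition B: z_P = (79.1 − 79.4)/10.9 = -0.0275; z_E = (5.46 − 5.98)/1.01 = -0.5149; E_B = (-0.0275 − (-0.5149))/√2 = 0.3446.
E_A − E_B = 0.7961 − 0.3446 = 0.4515 ≈ 0.45.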